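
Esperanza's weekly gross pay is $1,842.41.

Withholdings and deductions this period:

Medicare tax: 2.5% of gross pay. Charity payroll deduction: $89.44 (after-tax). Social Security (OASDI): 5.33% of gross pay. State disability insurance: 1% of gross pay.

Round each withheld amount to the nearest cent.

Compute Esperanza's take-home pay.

$1,590.29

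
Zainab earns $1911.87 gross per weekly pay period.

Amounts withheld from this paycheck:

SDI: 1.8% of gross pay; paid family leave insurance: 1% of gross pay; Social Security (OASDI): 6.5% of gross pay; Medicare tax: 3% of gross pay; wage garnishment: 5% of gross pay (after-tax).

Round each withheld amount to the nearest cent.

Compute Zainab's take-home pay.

SDI: $1911.87 × 0.018 = $34.41
Social Security (OASDI): $1911.87 × 0.065 = $124.27
Medicare tax: $1911.87 × 0.03 = $57.36
Paid family leave insurance: $1911.87 × 0.01 = $19.12
Wage garnishment: $1911.87 × 0.05 = $95.59
Total deductions = $34.41 + $124.27 + $57.36 + $19.12 + $95.59 = $330.75
Net pay = $1911.87 − $330.75 = $1581.12

$1581.12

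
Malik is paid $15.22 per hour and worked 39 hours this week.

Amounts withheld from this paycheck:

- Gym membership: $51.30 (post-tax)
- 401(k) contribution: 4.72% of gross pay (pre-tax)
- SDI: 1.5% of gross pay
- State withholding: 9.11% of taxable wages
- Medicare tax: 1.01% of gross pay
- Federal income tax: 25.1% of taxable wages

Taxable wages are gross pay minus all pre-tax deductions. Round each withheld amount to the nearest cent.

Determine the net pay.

Gross pay: 39 × $15.22 = $593.58
401(k) contribution: $593.58 × 0.0472 = $28.02
Taxable wages = $593.58 − $28.02 = $565.56
State withholding: $565.56 × 0.0911 = $51.52
Federal income tax: $565.56 × 0.251 = $141.96
SDI: $593.58 × 0.015 = $8.90
Medicare tax: $593.58 × 0.0101 = $6.00
Gym membership: $51.30
Total deductions = $28.02 + $51.52 + $141.96 + $8.90 + $6.00 + $51.30 = $287.70
Net pay = $593.58 − $287.70 = $305.88

$305.88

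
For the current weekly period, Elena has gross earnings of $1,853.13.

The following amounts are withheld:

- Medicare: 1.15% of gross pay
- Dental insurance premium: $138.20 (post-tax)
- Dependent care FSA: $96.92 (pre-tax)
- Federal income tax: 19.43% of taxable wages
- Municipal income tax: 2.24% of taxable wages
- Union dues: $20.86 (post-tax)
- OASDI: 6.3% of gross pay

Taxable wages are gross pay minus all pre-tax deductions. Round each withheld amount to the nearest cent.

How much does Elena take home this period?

$1,078.52

Dependent care FSA: $96.92
Taxable wages = $1,853.13 − $96.92 = $1,756.21
Municipal income tax: $1,756.21 × 0.0224 = $39.34
Federal income tax: $1,756.21 × 0.1943 = $341.23
Medicare: $1,853.13 × 0.0115 = $21.31
OASDI: $1,853.13 × 0.063 = $116.75
Dental insurance premium: $138.20
Union dues: $20.86
Total deductions = $96.92 + $39.34 + $341.23 + $21.31 + $116.75 + $138.20 + $20.86 = $774.61
Net pay = $1,853.13 − $774.61 = $1,078.52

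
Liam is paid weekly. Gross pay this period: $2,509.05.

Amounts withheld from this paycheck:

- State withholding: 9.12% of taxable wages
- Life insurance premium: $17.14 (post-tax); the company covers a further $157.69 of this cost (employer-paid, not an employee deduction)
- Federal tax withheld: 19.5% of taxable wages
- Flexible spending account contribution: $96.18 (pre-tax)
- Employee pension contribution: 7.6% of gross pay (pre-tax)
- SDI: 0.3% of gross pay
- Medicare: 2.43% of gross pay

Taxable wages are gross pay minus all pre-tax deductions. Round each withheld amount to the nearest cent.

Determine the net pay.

$1,500.55

Flexible spending account contribution: $96.18
Employee pension contribution: $2,509.05 × 0.076 = $190.69
Pre-tax total = $96.18 + $190.69 = $286.87
Taxable wages = $2,509.05 − $286.87 = $2,222.18
State withholding: $2,222.18 × 0.0912 = $202.66
Federal tax withheld: $2,222.18 × 0.195 = $433.33
Medicare: $2,509.05 × 0.0243 = $60.97
SDI: $2,509.05 × 0.003 = $7.53
Life insurance premium: $17.14
(Employer's $157.69 toward life insurance premium is not withheld from the employee.)
Total deductions = $96.18 + $190.69 + $202.66 + $433.33 + $60.97 + $7.53 + $17.14 = $1,008.50
Net pay = $2,509.05 − $1,008.50 = $1,500.55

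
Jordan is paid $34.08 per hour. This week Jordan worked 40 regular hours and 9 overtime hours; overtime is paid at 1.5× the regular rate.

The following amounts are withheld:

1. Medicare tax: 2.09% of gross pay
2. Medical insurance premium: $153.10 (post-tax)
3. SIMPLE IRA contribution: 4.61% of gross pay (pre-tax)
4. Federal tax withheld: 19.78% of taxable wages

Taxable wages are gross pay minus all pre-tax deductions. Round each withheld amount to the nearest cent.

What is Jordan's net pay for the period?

$1204.00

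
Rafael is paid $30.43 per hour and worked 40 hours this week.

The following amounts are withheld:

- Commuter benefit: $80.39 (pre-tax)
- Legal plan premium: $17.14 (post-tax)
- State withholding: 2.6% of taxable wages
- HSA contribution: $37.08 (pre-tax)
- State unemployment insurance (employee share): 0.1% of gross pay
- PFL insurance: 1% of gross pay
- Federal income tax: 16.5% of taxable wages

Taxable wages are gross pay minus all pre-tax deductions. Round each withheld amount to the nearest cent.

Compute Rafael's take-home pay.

Gross pay: 40 × $30.43 = $1,217.20
HSA contribution: $37.08
Commuter benefit: $80.39
Pre-tax total = $37.08 + $80.39 = $117.47
Taxable wages = $1,217.20 − $117.47 = $1,099.73
State withholding: $1,099.73 × 0.026 = $28.59
Federal income tax: $1,099.73 × 0.165 = $181.46
PFL insurance: $1,217.20 × 0.01 = $12.17
State unemployment insurance (employee share): $1,217.20 × 0.001 = $1.22
Legal plan premium: $17.14
Total deductions = $37.08 + $80.39 + $28.59 + $181.46 + $12.17 + $1.22 + $17.14 = $358.05
Net pay = $1,217.20 − $358.05 = $859.15

$859.15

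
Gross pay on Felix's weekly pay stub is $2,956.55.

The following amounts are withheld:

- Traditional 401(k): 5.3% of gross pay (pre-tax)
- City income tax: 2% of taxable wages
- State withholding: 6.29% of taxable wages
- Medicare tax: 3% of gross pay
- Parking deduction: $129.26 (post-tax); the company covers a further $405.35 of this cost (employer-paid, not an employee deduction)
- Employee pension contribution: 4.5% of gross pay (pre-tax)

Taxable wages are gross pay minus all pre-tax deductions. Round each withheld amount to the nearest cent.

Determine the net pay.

$2,227.77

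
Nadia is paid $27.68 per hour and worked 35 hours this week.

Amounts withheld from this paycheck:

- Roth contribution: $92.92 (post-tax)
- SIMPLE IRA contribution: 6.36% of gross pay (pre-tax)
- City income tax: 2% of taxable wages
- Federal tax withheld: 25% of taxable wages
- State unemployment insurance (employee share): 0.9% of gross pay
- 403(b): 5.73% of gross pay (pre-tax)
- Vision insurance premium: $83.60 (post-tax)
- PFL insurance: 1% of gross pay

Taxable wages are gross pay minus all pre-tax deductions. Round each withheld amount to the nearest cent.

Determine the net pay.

Gross pay: 35 × $27.68 = $968.80
SIMPLE IRA contribution: $968.80 × 0.0636 = $61.62
403(b): $968.80 × 0.0573 = $55.51
Pre-tax total = $61.62 + $55.51 = $117.13
Taxable wages = $968.80 − $117.13 = $851.67
City income tax: $851.67 × 0.02 = $17.03
Federal tax withheld: $851.67 × 0.25 = $212.92
PFL insurance: $968.80 × 0.01 = $9.69
State unemployment insurance (employee share): $968.80 × 0.009 = $8.72
Roth contribution: $92.92
Vision insurance premium: $83.60
Total deductions = $61.62 + $55.51 + $17.03 + $212.92 + $9.69 + $8.72 + $92.92 + $83.60 = $542.01
Net pay = $968.80 − $542.01 = $426.79

$426.79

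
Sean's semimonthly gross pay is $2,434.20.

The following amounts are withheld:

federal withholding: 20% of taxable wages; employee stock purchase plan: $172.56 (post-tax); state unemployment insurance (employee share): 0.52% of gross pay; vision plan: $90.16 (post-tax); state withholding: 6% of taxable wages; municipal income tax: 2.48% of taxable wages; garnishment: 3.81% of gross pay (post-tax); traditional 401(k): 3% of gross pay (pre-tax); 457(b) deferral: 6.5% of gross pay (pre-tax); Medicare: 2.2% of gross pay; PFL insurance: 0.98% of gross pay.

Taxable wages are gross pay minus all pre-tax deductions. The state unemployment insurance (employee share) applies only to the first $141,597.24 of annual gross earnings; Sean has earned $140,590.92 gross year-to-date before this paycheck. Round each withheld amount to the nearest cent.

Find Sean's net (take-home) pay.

$1,137.45

457(b) deferral: $2,434.20 × 0.065 = $158.22
Traditional 401(k): $2,434.20 × 0.03 = $73.03
Pre-tax total = $158.22 + $73.03 = $231.25
Taxable wages = $2,434.20 − $231.25 = $2,202.95
Municipal income tax: $2,202.95 × 0.0248 = $54.63
Federal withholding: $2,202.95 × 0.2 = $440.59
State withholding: $2,202.95 × 0.06 = $132.18
State unemployment insurance (employee share): only $141,597.24 − $140,590.92 = $1,006.32 of this check is subject → $1,006.32 × 0.0052 = $5.23
PFL insurance: $2,434.20 × 0.0098 = $23.86
Medicare: $2,434.20 × 0.022 = $53.55
Vision plan: $90.16
Garnishment: $2,434.20 × 0.0381 = $92.74
Employee stock purchase plan: $172.56
Total deductions = $158.22 + $73.03 + $54.63 + $440.59 + $132.18 + $5.23 + $23.86 + $53.55 + $90.16 + $92.74 + $172.56 = $1,296.75
Net pay = $2,434.20 − $1,296.75 = $1,137.45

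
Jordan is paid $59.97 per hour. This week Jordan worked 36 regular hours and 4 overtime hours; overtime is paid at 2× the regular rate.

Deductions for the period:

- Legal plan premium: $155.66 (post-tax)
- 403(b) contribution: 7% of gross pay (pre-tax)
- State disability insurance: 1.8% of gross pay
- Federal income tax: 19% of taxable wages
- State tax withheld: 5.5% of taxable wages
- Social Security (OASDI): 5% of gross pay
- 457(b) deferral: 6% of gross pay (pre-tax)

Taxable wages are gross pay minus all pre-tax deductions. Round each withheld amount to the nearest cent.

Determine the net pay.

$1,398.13

Regular pay: 36 × $59.97 = $2,158.92
Overtime pay: 4 × $59.97 × 2 = $479.76
Gross pay = $2,158.92 + $479.76 = $2,638.68
457(b) deferral: $2,638.68 × 0.06 = $158.32
403(b) contribution: $2,638.68 × 0.07 = $184.71
Pre-tax total = $158.32 + $184.71 = $343.03
Taxable wages = $2,638.68 − $343.03 = $2,295.65
Federal income tax: $2,295.65 × 0.19 = $436.17
State tax withheld: $2,295.65 × 0.055 = $126.26
Social Security (OASDI): $2,638.68 × 0.05 = $131.93
State disability insurance: $2,638.68 × 0.018 = $47.50
Legal plan premium: $155.66
Total deductions = $158.32 + $184.71 + $436.17 + $126.26 + $131.93 + $47.50 + $155.66 = $1,240.55
Net pay = $2,638.68 − $1,240.55 = $1,398.13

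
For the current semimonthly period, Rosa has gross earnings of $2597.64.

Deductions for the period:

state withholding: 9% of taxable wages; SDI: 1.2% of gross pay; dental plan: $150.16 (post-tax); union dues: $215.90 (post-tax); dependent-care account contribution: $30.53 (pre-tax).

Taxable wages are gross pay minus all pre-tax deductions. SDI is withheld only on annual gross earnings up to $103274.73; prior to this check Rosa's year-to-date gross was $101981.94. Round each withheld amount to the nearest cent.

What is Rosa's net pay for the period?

Dependent-care account contribution: $30.53
Taxable wages = $2597.64 − $30.53 = $2567.11
State withholding: $2567.11 × 0.09 = $231.04
SDI: only $103274.73 − $101981.94 = $1292.79 of this check is subject → $1292.79 × 0.012 = $15.51
Union dues: $215.90
Dental plan: $150.16
Total deductions = $30.53 + $231.04 + $15.51 + $215.90 + $150.16 = $643.14
Net pay = $2597.64 − $643.14 = $1954.50

$1954.50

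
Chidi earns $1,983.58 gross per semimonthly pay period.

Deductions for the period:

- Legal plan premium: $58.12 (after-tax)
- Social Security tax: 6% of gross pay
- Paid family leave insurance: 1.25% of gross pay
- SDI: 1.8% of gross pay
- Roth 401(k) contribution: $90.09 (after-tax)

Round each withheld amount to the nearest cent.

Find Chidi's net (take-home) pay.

Paid family leave insurance: $1,983.58 × 0.0125 = $24.79
SDI: $1,983.58 × 0.018 = $35.70
Social Security tax: $1,983.58 × 0.06 = $119.01
Legal plan premium: $58.12
Roth 401(k) contribution: $90.09
Total deductions = $24.79 + $35.70 + $119.01 + $58.12 + $90.09 = $327.71
Net pay = $1,983.58 − $327.71 = $1,655.87

$1,655.87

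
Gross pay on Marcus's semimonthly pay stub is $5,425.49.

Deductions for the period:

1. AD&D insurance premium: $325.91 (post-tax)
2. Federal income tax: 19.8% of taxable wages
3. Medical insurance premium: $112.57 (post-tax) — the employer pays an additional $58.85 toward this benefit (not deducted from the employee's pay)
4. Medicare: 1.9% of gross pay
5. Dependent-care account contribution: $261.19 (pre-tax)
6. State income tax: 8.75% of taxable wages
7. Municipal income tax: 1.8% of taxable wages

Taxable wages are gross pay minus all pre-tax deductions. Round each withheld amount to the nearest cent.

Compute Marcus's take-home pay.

Dependent-care account contribution: $261.19
Taxable wages = $5,425.49 − $261.19 = $5,164.30
State income tax: $5,164.30 × 0.0875 = $451.88
Federal income tax: $5,164.30 × 0.198 = $1,022.53
Municipal income tax: $5,164.30 × 0.018 = $92.96
Medicare: $5,425.49 × 0.019 = $103.08
Medical insurance premium: $112.57
AD&D insurance premium: $325.91
(Employer's $58.85 toward medical insurance premium is not withheld from the employee.)
Total deductions = $261.19 + $451.88 + $1,022.53 + $92.96 + $103.08 + $112.57 + $325.91 = $2,370.12
Net pay = $5,425.49 − $2,370.12 = $3,055.37

$3,055.37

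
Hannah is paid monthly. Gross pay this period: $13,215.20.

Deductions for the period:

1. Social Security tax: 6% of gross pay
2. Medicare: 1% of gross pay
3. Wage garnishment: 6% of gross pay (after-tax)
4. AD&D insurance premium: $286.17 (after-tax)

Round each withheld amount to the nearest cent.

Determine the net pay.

$11,211.06

Medicare: $13,215.20 × 0.01 = $132.15
Social Security tax: $13,215.20 × 0.06 = $792.91
AD&D insurance premium: $286.17
Wage garnishment: $13,215.20 × 0.06 = $792.91
Total deductions = $132.15 + $792.91 + $286.17 + $792.91 = $2,004.14
Net pay = $13,215.20 − $2,004.14 = $11,211.06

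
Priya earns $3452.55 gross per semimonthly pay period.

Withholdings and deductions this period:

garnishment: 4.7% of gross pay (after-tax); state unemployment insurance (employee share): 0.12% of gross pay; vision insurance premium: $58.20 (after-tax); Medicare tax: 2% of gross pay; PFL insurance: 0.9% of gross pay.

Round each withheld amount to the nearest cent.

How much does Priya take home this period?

$3127.82

Medicare tax: $3452.55 × 0.02 = $69.05
State unemployment insurance (employee share): $3452.55 × 0.0012 = $4.14
PFL insurance: $3452.55 × 0.009 = $31.07
Garnishment: $3452.55 × 0.047 = $162.27
Vision insurance premium: $58.20
Total deductions = $69.05 + $4.14 + $31.07 + $162.27 + $58.20 = $324.73
Net pay = $3452.55 − $324.73 = $3127.82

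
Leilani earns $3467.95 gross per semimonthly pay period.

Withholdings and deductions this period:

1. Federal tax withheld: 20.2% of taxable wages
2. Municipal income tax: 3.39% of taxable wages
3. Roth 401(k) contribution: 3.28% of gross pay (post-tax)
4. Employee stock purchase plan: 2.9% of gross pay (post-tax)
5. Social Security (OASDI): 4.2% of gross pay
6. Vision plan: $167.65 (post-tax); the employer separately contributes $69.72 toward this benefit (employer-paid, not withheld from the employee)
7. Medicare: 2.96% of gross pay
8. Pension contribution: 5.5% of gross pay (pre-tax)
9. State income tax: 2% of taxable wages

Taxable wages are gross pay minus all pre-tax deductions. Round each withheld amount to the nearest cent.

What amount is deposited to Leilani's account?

Pension contribution: $3467.95 × 0.055 = $190.74
Taxable wages = $3467.95 − $190.74 = $3277.21
Federal tax withheld: $3277.21 × 0.202 = $662.00
State income tax: $3277.21 × 0.02 = $65.54
Municipal income tax: $3277.21 × 0.0339 = $111.10
Medicare: $3467.95 × 0.0296 = $102.65
Social Security (OASDI): $3467.95 × 0.042 = $145.65
Employee stock purchase plan: $3467.95 × 0.029 = $100.57
Roth 401(k) contribution: $3467.95 × 0.0328 = $113.75
Vision plan: $167.65
(Employer's $69.72 toward vision plan is not withheld from the employee.)
Total deductions = $190.74 + $662.00 + $65.54 + $111.10 + $102.65 + $145.65 + $100.57 + $113.75 + $167.65 = $1659.65
Net pay = $3467.95 − $1659.65 = $1808.30

$1808.30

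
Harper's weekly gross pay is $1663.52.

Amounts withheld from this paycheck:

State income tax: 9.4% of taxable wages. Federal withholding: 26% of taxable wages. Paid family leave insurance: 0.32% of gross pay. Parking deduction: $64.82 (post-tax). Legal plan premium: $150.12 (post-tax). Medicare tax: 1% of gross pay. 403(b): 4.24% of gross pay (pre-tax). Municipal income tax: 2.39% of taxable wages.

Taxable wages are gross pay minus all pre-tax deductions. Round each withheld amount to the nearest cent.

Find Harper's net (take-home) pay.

403(b): $1663.52 × 0.0424 = $70.53
Taxable wages = $1663.52 − $70.53 = $1592.99
State income tax: $1592.99 × 0.094 = $149.74
Federal withholding: $1592.99 × 0.26 = $414.18
Municipal income tax: $1592.99 × 0.0239 = $38.07
Medicare tax: $1663.52 × 0.01 = $16.64
Paid family leave insurance: $1663.52 × 0.0032 = $5.32
Legal plan premium: $150.12
Parking deduction: $64.82
Total deductions = $70.53 + $149.74 + $414.18 + $38.07 + $16.64 + $5.32 + $150.12 + $64.82 = $909.42
Net pay = $1663.52 − $909.42 = $754.10

$754.10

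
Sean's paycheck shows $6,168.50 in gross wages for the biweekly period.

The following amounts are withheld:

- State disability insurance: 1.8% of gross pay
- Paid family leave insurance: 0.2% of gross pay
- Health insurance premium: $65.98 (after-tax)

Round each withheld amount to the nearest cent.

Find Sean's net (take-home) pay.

$5,979.15

Paid family leave insurance: $6,168.50 × 0.002 = $12.34
State disability insurance: $6,168.50 × 0.018 = $111.03
Health insurance premium: $65.98
Total deductions = $12.34 + $111.03 + $65.98 = $189.35
Net pay = $6,168.50 − $189.35 = $5,979.15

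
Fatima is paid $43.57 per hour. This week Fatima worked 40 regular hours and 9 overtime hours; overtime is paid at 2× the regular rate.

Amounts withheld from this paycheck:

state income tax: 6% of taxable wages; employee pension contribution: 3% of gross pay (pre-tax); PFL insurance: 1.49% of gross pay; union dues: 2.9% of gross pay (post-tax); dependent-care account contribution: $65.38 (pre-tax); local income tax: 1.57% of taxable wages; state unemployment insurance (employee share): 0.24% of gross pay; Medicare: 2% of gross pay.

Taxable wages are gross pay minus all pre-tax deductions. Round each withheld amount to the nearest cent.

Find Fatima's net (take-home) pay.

$2,037.73

Regular pay: 40 × $43.57 = $1,742.80
Overtime pay: 9 × $43.57 × 2 = $784.26
Gross pay = $1,742.80 + $784.26 = $2,527.06
Dependent-care account contribution: $65.38
Employee pension contribution: $2,527.06 × 0.03 = $75.81
Pre-tax total = $65.38 + $75.81 = $141.19
Taxable wages = $2,527.06 − $141.19 = $2,385.87
Local income tax: $2,385.87 × 0.0157 = $37.46
State income tax: $2,385.87 × 0.06 = $143.15
Medicare: $2,527.06 × 0.02 = $50.54
State unemployment insurance (employee share): $2,527.06 × 0.0024 = $6.06
PFL insurance: $2,527.06 × 0.0149 = $37.65
Union dues: $2,527.06 × 0.029 = $73.28
Total deductions = $65.38 + $75.81 + $37.46 + $143.15 + $50.54 + $6.06 + $37.65 + $73.28 = $489.33
Net pay = $2,527.06 − $489.33 = $2,037.73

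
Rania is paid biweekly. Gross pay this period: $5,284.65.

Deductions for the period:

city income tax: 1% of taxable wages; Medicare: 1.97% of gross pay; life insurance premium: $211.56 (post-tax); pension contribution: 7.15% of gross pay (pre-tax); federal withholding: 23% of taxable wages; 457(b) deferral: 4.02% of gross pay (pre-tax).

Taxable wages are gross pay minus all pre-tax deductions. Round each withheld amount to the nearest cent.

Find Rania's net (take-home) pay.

$3,252.05

Pension contribution: $5,284.65 × 0.0715 = $377.85
457(b) deferral: $5,284.65 × 0.0402 = $212.44
Pre-tax total = $377.85 + $212.44 = $590.29
Taxable wages = $5,284.65 − $590.29 = $4,694.36
City income tax: $4,694.36 × 0.01 = $46.94
Federal withholding: $4,694.36 × 0.23 = $1,079.70
Medicare: $5,284.65 × 0.0197 = $104.11
Life insurance premium: $211.56
Total deductions = $377.85 + $212.44 + $46.94 + $1,079.70 + $104.11 + $211.56 = $2,032.60
Net pay = $5,284.65 − $2,032.60 = $3,252.05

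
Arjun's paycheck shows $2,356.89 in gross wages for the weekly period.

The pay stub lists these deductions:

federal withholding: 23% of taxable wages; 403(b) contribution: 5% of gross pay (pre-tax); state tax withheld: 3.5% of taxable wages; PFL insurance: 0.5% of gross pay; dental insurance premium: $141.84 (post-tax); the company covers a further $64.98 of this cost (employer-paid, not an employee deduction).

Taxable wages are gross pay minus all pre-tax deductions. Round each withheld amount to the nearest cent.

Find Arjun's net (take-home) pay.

403(b) contribution: $2,356.89 × 0.05 = $117.84
Taxable wages = $2,356.89 − $117.84 = $2,239.05
State tax withheld: $2,239.05 × 0.035 = $78.37
Federal withholding: $2,239.05 × 0.23 = $514.98
PFL insurance: $2,356.89 × 0.005 = $11.78
Dental insurance premium: $141.84
(Employer's $64.98 toward dental insurance premium is not withheld from the employee.)
Total deductions = $117.84 + $78.37 + $514.98 + $11.78 + $141.84 = $864.81
Net pay = $2,356.89 − $864.81 = $1,492.08

$1,492.08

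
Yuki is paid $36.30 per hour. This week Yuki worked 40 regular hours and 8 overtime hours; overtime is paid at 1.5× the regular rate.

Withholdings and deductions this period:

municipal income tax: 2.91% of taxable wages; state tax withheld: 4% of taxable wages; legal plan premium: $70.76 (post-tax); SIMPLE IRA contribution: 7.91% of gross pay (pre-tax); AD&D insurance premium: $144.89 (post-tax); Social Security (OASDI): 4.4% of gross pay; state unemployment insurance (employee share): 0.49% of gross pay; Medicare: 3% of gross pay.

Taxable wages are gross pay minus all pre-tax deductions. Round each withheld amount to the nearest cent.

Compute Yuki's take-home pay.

Regular pay: 40 × $36.30 = $1452.00
Overtime pay: 8 × $36.30 × 1.5 = $435.60
Gross pay = $1452.00 + $435.60 = $1887.60
SIMPLE IRA contribution: $1887.60 × 0.0791 = $149.31
Taxable wages = $1887.60 − $149.31 = $1738.29
Municipal income tax: $1738.29 × 0.0291 = $50.58
State tax withheld: $1738.29 × 0.04 = $69.53
State unemployment insurance (employee share): $1887.60 × 0.0049 = $9.25
Social Security (OASDI): $1887.60 × 0.044 = $83.05
Medicare: $1887.60 × 0.03 = $56.63
AD&D insurance premium: $144.89
Legal plan premium: $70.76
Total deductions = $149.31 + $50.58 + $69.53 + $9.25 + $83.05 + $56.63 + $144.89 + $70.76 = $634.00
Net pay = $1887.60 − $634.00 = $1253.60

$1253.60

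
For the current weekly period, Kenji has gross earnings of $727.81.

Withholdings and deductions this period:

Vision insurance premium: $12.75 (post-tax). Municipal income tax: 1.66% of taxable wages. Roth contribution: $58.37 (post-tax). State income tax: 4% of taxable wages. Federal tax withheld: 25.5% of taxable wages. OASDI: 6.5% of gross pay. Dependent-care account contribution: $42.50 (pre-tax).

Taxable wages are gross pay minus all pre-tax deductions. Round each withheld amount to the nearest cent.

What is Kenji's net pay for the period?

Dependent-care account contribution: $42.50
Taxable wages = $727.81 − $42.50 = $685.31
Municipal income tax: $685.31 × 0.0166 = $11.38
State income tax: $685.31 × 0.04 = $27.41
Federal tax withheld: $685.31 × 0.255 = $174.75
OASDI: $727.81 × 0.065 = $47.31
Vision insurance premium: $12.75
Roth contribution: $58.37
Total deductions = $42.50 + $11.38 + $27.41 + $174.75 + $47.31 + $12.75 + $58.37 = $374.47
Net pay = $727.81 − $374.47 = $353.34

$353.34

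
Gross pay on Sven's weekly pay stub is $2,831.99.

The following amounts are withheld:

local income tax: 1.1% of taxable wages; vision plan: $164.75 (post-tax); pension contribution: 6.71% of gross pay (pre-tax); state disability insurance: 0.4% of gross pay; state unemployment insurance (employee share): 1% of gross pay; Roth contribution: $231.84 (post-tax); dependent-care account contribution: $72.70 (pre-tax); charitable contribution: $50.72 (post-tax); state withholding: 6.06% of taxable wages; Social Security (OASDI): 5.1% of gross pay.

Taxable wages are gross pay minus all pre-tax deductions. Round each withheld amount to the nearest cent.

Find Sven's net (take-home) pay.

$1,753.91

Pension contribution: $2,831.99 × 0.0671 = $190.03
Dependent-care account contribution: $72.70
Pre-tax total = $190.03 + $72.70 = $262.73
Taxable wages = $2,831.99 − $262.73 = $2,569.26
Local income tax: $2,569.26 × 0.011 = $28.26
State withholding: $2,569.26 × 0.0606 = $155.70
State unemployment insurance (employee share): $2,831.99 × 0.01 = $28.32
State disability insurance: $2,831.99 × 0.004 = $11.33
Social Security (OASDI): $2,831.99 × 0.051 = $144.43
Vision plan: $164.75
Roth contribution: $231.84
Charitable contribution: $50.72
Total deductions = $190.03 + $72.70 + $28.26 + $155.70 + $28.32 + $11.33 + $144.43 + $164.75 + $231.84 + $50.72 = $1,078.08
Net pay = $2,831.99 − $1,078.08 = $1,753.91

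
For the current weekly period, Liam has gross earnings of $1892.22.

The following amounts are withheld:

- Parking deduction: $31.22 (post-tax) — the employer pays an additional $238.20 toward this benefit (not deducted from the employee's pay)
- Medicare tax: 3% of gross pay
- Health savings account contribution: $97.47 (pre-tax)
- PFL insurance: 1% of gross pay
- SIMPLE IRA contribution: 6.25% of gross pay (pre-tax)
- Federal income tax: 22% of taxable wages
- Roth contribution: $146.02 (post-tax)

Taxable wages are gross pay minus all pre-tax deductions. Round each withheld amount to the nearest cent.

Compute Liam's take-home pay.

$1054.73

SIMPLE IRA contribution: $1892.22 × 0.0625 = $118.26
Health savings account contribution: $97.47
Pre-tax total = $118.26 + $97.47 = $215.73
Taxable wages = $1892.22 − $215.73 = $1676.49
Federal income tax: $1676.49 × 0.22 = $368.83
PFL insurance: $1892.22 × 0.01 = $18.92
Medicare tax: $1892.22 × 0.03 = $56.77
Roth contribution: $146.02
Parking deduction: $31.22
(Employer's $238.20 toward parking deduction is not withheld from the employee.)
Total deductions = $118.26 + $97.47 + $368.83 + $18.92 + $56.77 + $146.02 + $31.22 = $837.49
Net pay = $1892.22 − $837.49 = $1054.73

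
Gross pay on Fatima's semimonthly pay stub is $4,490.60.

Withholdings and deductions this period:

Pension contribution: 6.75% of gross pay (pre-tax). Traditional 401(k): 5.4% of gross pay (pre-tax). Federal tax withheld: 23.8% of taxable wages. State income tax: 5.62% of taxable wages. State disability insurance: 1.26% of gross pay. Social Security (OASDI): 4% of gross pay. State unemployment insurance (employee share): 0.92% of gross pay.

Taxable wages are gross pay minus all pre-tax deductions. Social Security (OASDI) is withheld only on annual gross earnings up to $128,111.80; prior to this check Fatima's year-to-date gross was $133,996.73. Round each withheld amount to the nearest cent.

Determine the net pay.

$2,686.48

Traditional 401(k): $4,490.60 × 0.054 = $242.49
Pension contribution: $4,490.60 × 0.0675 = $303.12
Pre-tax total = $242.49 + $303.12 = $545.61
Taxable wages = $4,490.60 − $545.61 = $3,944.99
Federal tax withheld: $3,944.99 × 0.238 = $938.91
State income tax: $3,944.99 × 0.0562 = $221.71
State unemployment insurance (employee share): $4,490.60 × 0.0092 = $41.31
State disability insurance: $4,490.60 × 0.0126 = $56.58
Social Security (OASDI): annual cap $128,111.80 already reached (YTD $133,996.73), so $0.00
Total deductions = $242.49 + $303.12 + $938.91 + $221.71 + $41.31 + $56.58 + $0.00 = $1,804.12
Net pay = $4,490.60 − $1,804.12 = $2,686.48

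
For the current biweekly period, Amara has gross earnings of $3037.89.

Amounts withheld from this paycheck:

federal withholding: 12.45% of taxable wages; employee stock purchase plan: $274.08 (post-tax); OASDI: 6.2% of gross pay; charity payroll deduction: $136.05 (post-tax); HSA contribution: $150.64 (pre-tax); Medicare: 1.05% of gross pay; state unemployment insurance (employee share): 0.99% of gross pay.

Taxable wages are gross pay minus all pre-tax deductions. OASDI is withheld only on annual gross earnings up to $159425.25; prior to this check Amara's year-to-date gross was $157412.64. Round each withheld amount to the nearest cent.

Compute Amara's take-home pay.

HSA contribution: $150.64
Taxable wages = $3037.89 − $150.64 = $2887.25
Federal withholding: $2887.25 × 0.1245 = $359.46
OASDI: only $159425.25 − $157412.64 = $2012.61 of this check is subject → $2012.61 × 0.062 = $124.78
State unemployment insurance (employee share): $3037.89 × 0.0099 = $30.08
Medicare: $3037.89 × 0.0105 = $31.90
Employee stock purchase plan: $274.08
Charity payroll deduction: $136.05
Total deductions = $150.64 + $359.46 + $124.78 + $30.08 + $31.90 + $274.08 + $136.05 = $1106.99
Net pay = $3037.89 − $1106.99 = $1930.90

$1930.90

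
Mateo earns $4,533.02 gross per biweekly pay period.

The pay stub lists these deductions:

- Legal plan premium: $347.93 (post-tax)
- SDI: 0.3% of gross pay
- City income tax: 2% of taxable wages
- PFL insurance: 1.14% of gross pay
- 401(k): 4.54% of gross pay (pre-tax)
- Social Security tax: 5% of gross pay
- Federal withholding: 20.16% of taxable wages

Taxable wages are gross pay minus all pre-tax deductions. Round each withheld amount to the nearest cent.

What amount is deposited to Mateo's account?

$2,728.45

401(k): $4,533.02 × 0.0454 = $205.80
Taxable wages = $4,533.02 − $205.80 = $4,327.22
Federal withholding: $4,327.22 × 0.2016 = $872.37
City income tax: $4,327.22 × 0.02 = $86.54
Social Security tax: $4,533.02 × 0.05 = $226.65
PFL insurance: $4,533.02 × 0.0114 = $51.68
SDI: $4,533.02 × 0.003 = $13.60
Legal plan premium: $347.93
Total deductions = $205.80 + $872.37 + $86.54 + $226.65 + $51.68 + $13.60 + $347.93 = $1,804.57
Net pay = $4,533.02 − $1,804.57 = $2,728.45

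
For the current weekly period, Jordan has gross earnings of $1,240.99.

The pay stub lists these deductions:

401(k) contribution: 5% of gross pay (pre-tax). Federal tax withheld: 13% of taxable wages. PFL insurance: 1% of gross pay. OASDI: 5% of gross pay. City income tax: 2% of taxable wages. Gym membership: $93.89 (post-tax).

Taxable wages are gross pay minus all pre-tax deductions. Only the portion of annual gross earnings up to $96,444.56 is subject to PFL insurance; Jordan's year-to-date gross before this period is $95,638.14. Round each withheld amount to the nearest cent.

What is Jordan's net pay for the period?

$838.10

401(k) contribution: $1,240.99 × 0.05 = $62.05
Taxable wages = $1,240.99 − $62.05 = $1,178.94
Federal tax withheld: $1,178.94 × 0.13 = $153.26
City income tax: $1,178.94 × 0.02 = $23.58
OASDI: $1,240.99 × 0.05 = $62.05
PFL insurance: only $96,444.56 − $95,638.14 = $806.42 of this check is subject → $806.42 × 0.01 = $8.06
Gym membership: $93.89
Total deductions = $62.05 + $153.26 + $23.58 + $62.05 + $8.06 + $93.89 = $402.89
Net pay = $1,240.99 − $402.89 = $838.10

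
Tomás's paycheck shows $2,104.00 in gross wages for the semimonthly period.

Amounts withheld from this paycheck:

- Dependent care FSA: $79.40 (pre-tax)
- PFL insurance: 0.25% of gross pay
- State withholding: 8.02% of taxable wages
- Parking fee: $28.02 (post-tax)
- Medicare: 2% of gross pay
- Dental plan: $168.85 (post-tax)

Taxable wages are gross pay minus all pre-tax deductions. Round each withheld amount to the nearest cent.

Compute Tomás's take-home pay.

Dependent care FSA: $79.40
Taxable wages = $2,104.00 − $79.40 = $2,024.60
State withholding: $2,024.60 × 0.0802 = $162.37
PFL insurance: $2,104.00 × 0.0025 = $5.26
Medicare: $2,104.00 × 0.02 = $42.08
Parking fee: $28.02
Dental plan: $168.85
Total deductions = $79.40 + $162.37 + $5.26 + $42.08 + $28.02 + $168.85 = $485.98
Net pay = $2,104.00 − $485.98 = $1,618.02

$1,618.02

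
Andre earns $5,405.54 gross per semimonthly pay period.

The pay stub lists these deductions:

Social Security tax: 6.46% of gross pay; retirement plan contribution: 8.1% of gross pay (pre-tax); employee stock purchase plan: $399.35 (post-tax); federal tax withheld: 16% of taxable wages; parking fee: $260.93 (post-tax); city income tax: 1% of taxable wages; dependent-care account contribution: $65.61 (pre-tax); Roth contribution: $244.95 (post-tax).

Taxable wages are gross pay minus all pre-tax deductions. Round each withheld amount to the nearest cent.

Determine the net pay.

Retirement plan contribution: $5,405.54 × 0.081 = $437.85
Dependent-care account contribution: $65.61
Pre-tax total = $437.85 + $65.61 = $503.46
Taxable wages = $5,405.54 − $503.46 = $4,902.08
Federal tax withheld: $4,902.08 × 0.16 = $784.33
City income tax: $4,902.08 × 0.01 = $49.02
Social Security tax: $5,405.54 × 0.0646 = $349.20
Roth contribution: $244.95
Parking fee: $260.93
Employee stock purchase plan: $399.35
Total deductions = $437.85 + $65.61 + $784.33 + $49.02 + $349.20 + $244.95 + $260.93 + $399.35 = $2,591.24
Net pay = $5,405.54 − $2,591.24 = $2,814.30

$2,814.30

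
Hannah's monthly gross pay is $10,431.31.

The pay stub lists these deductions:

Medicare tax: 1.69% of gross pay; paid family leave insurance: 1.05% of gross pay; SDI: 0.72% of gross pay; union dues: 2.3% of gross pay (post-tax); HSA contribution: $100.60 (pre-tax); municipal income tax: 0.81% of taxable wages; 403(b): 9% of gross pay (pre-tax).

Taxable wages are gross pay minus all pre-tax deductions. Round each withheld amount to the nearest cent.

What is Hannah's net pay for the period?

$8,714.97

403(b): $10,431.31 × 0.09 = $938.82
HSA contribution: $100.60
Pre-tax total = $938.82 + $100.60 = $1,039.42
Taxable wages = $10,431.31 − $1,039.42 = $9,391.89
Municipal income tax: $9,391.89 × 0.0081 = $76.07
SDI: $10,431.31 × 0.0072 = $75.11
Medicare tax: $10,431.31 × 0.0169 = $176.29
Paid family leave insurance: $10,431.31 × 0.0105 = $109.53
Union dues: $10,431.31 × 0.023 = $239.92
Total deductions = $938.82 + $100.60 + $76.07 + $75.11 + $176.29 + $109.53 + $239.92 = $1,716.34
Net pay = $10,431.31 − $1,716.34 = $8,714.97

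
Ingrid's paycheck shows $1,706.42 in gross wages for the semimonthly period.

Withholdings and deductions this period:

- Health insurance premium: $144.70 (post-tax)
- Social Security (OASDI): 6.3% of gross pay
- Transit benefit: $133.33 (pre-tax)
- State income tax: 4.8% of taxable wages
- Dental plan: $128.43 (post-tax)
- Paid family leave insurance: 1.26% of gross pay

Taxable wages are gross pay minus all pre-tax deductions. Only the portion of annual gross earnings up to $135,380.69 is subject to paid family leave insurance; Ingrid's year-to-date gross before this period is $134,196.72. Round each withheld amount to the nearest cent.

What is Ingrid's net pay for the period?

$1,102.03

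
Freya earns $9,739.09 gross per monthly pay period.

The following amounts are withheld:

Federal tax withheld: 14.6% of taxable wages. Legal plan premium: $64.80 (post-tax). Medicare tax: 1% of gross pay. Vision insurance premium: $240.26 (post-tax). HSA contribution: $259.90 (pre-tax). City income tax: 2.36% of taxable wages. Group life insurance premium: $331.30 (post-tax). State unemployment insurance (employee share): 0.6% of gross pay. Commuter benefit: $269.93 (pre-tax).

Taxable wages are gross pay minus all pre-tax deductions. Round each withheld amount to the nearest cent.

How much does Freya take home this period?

HSA contribution: $259.90
Commuter benefit: $269.93
Pre-tax total = $259.90 + $269.93 = $529.83
Taxable wages = $9,739.09 − $529.83 = $9,209.26
City income tax: $9,209.26 × 0.0236 = $217.34
Federal tax withheld: $9,209.26 × 0.146 = $1,344.55
State unemployment insurance (employee share): $9,739.09 × 0.006 = $58.43
Medicare tax: $9,739.09 × 0.01 = $97.39
Vision insurance premium: $240.26
Group life insurance premium: $331.30
Legal plan premium: $64.80
Total deductions = $259.90 + $269.93 + $217.34 + $1,344.55 + $58.43 + $97.39 + $240.26 + $331.30 + $64.80 = $2,883.90
Net pay = $9,739.09 − $2,883.90 = $6,855.19

$6,855.19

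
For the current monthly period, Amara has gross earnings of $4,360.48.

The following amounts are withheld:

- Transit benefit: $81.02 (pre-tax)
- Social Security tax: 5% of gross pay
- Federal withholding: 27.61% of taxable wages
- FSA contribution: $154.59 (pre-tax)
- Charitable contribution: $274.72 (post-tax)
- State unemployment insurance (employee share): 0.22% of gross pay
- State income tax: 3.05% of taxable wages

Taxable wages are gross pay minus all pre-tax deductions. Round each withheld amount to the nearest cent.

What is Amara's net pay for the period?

Transit benefit: $81.02
FSA contribution: $154.59
Pre-tax total = $81.02 + $154.59 = $235.61
Taxable wages = $4,360.48 − $235.61 = $4,124.87
State income tax: $4,124.87 × 0.0305 = $125.81
Federal withholding: $4,124.87 × 0.2761 = $1,138.88
Social Security tax: $4,360.48 × 0.05 = $218.02
State unemployment insurance (employee share): $4,360.48 × 0.0022 = $9.59
Charitable contribution: $274.72
Total deductions = $81.02 + $154.59 + $125.81 + $1,138.88 + $218.02 + $9.59 + $274.72 = $2,002.63
Net pay = $4,360.48 − $2,002.63 = $2,357.85

$2,357.85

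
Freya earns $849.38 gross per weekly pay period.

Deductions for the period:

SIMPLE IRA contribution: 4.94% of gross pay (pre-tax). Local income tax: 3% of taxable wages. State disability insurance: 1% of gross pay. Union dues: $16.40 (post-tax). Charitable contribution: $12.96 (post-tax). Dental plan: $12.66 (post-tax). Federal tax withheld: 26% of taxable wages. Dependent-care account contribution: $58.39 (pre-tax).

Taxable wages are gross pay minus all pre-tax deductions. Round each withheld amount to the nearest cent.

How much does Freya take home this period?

$481.30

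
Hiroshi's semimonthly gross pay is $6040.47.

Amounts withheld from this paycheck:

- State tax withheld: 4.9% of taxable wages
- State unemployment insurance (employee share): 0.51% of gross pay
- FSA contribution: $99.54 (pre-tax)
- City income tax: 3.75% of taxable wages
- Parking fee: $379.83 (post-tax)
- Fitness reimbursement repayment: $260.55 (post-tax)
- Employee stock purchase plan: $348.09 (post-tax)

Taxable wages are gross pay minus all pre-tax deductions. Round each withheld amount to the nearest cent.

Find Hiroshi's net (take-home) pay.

$4407.76

FSA contribution: $99.54
Taxable wages = $6040.47 − $99.54 = $5940.93
City income tax: $5940.93 × 0.0375 = $222.78
State tax withheld: $5940.93 × 0.049 = $291.11
State unemployment insurance (employee share): $6040.47 × 0.0051 = $30.81
Parking fee: $379.83
Employee stock purchase plan: $348.09
Fitness reimbursement repayment: $260.55
Total deductions = $99.54 + $222.78 + $291.11 + $30.81 + $379.83 + $348.09 + $260.55 = $1632.71
Net pay = $6040.47 − $1632.71 = $4407.76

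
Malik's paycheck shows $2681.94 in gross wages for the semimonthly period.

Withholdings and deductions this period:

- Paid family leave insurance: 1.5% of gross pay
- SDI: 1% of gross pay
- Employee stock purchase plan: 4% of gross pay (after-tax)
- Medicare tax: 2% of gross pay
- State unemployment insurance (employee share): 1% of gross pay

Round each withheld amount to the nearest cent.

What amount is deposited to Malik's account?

$2427.15

Medicare tax: $2681.94 × 0.02 = $53.64
SDI: $2681.94 × 0.01 = $26.82
State unemployment insurance (employee share): $2681.94 × 0.01 = $26.82
Paid family leave insurance: $2681.94 × 0.015 = $40.23
Employee stock purchase plan: $2681.94 × 0.04 = $107.28
Total deductions = $53.64 + $26.82 + $26.82 + $40.23 + $107.28 = $254.79
Net pay = $2681.94 − $254.79 = $2427.15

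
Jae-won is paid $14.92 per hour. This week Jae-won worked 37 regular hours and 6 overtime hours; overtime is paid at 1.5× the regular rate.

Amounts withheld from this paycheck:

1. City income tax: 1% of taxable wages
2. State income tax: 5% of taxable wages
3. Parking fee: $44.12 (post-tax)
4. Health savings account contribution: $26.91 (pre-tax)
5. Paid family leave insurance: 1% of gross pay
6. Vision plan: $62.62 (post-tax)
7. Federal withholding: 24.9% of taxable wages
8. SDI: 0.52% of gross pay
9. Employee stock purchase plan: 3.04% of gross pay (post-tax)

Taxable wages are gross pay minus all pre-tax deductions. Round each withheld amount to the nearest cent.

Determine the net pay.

$317.63

Regular pay: 37 × $14.92 = $552.04
Overtime pay: 6 × $14.92 × 1.5 = $134.28
Gross pay = $552.04 + $134.28 = $686.32
Health savings account contribution: $26.91
Taxable wages = $686.32 − $26.91 = $659.41
Federal withholding: $659.41 × 0.249 = $164.19
State income tax: $659.41 × 0.05 = $32.97
City income tax: $659.41 × 0.01 = $6.59
Paid family leave insurance: $686.32 × 0.01 = $6.86
SDI: $686.32 × 0.0052 = $3.57
Employee stock purchase plan: $686.32 × 0.0304 = $20.86
Parking fee: $44.12
Vision plan: $62.62
Total deductions = $26.91 + $164.19 + $32.97 + $6.59 + $6.86 + $3.57 + $20.86 + $44.12 + $62.62 = $368.69
Net pay = $686.32 − $368.69 = $317.63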